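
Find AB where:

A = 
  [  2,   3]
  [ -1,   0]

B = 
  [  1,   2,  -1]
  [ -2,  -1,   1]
A is 2×2 and B is 2×3, so AB is 2×3. Each entry is (row of A)·(column of B):
AB[1,1] = (2)(1) + (3)(-2) = -4
AB[1,2] = (2)(2) + (3)(-1) = 1
AB[1,3] = (2)(-1) + (3)(1) = 1
AB[2,1] = (-1)(1) + (0)(-2) = -1
AB[2,2] = (-1)(2) + (0)(-1) = -2
AB[2,3] = (-1)(-1) + (0)(1) = 1

AB = 
  [ -4,   1,   1]
  [ -1,  -2,   1]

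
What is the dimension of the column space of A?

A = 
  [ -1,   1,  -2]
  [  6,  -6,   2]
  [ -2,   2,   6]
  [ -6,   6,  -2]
Row reduce:
R2 → R2 + (6)·R1
R3 → R3 - (2)·R1
R4 → R4 - (6)·R1
R3 → R3 + (1)·R2
R4 → R4 + (1)·R2
REF = 
  [ -1,   1,  -2]
  [  0,   0, -10]
  [  0,   0,   0]
  [  0,   0,   0]
Pivot columns: 1, 3 → 2 pivots.
dim(Col(A)) = number of pivot columns = 2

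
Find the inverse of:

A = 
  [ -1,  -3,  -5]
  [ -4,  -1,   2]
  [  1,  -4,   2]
det(A) = (-1)·((-1)(2) - (2)(-4)) - (-3)·((-4)(2) - (2)(1)) + (-5)·((-4)(-4) - (-1)(1))
  = (-1)(6) - (-3)(-10) + (-5)(17)
  = -121
det(A) = -121 ≠ 0, so A is invertible.

Cofactors Cᵢⱼ = (-1)ⁱ⁺ʲ·Mᵢⱼ:
C = 
  [  6,  10,  17]
  [ 26,   3,  -7]
  [-11,  22, -11]

adj(A) = Cᵀ:
adj(A) = 
  [  6,  26, -11]
  [ 10,   3,  22]
  [ 17,  -7, -11]

A⁻¹ = (-1/121) · adj(A):
A⁻¹ = 
  [ -6/121, -26/121,    1/11]
  [-10/121,  -3/121,   -2/11]
  [-17/121,   7/121,    1/11]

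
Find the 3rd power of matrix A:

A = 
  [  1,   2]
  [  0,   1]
A^3 = 
  [  1,   6]
  [  0,   1]

A² = A·A:
A²[1,1] = (1)(1) + (2)(0) = 1
A²[1,2] = (1)(2) + (2)(1) = 4
A²[2,1] = (0)(1) + (1)(0) = 0
A²[2,2] = (0)(2) + (1)(1) = 1
A² = 
  [  1,   4]
  [  0,   1]

A^3 = A^2·A:
A^3[1,1] = (1)(1) + (4)(0) = 1
A^3[1,2] = (1)(2) + (4)(1) = 6
A^3[2,1] = (0)(1) + (1)(0) = 0
A^3[2,2] = (0)(2) + (1)(1) = 1
A^3 = 
  [  1,   6]
  [  0,   1]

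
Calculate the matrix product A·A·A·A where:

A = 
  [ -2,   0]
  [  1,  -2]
A^4 = 
  [ 16,   0]
  [-32,  16]

A² = A·A:
A²[1,1] = (-2)(-2) + (0)(1) = 4
A²[1,2] = (-2)(0) + (0)(-2) = 0
A²[2,1] = (1)(-2) + (-2)(1) = -4
A²[2,2] = (1)(0) + (-2)(-2) = 4
A² = 
  [  4,   0]
  [ -4,   4]

A^3 = A^2·A:
A^3[1,1] = (4)(-2) + (0)(1) = -8
A^3[1,2] = (4)(0) + (0)(-2) = 0
A^3[2,1] = (-4)(-2) + (4)(1) = 12
A^3[2,2] = (-4)(0) + (4)(-2) = -8
A^3 = 
  [ -8,   0]
  [ 12,  -8]

A^4 = A^3·A:
A^4[1,1] = (-8)(-2) + (0)(1) = 16
A^4[1,2] = (-8)(0) + (0)(-2) = 0
A^4[2,1] = (12)(-2) + (-8)(1) = -32
A^4[2,2] = (12)(0) + (-8)(-2) = 16
A^4 = 
  [ 16,   0]
  [-32,  16]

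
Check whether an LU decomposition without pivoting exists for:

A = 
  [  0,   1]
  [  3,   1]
No.
A[1,1] = 0 but A[2,1] = 3 ≠ 0. Any LU with L unit lower triangular has (LU)[1,1] = U[1,1] and (LU)[2,1] = L[2,1]·U[1,1]; matching A forces U[1,1] = 0, which then forces (LU)[2,1] = 0 ≠ 3. A row swap (pivoting) is required.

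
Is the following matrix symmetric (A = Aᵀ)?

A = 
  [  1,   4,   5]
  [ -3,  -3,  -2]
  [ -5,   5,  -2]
No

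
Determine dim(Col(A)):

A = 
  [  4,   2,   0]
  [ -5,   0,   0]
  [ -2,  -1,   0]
dim(Col(A)) = 2

Row reduce:
R2 → R2 + (5/4)·R1
R3 → R3 + (1/2)·R1
REF = 
  [  4,   2,   0]
  [  0, 5/2,   0]
  [  0,   0,   0]
Pivot columns: 1, 2 → 2 pivots.
dim(Col(A)) = number of pivot columns = 2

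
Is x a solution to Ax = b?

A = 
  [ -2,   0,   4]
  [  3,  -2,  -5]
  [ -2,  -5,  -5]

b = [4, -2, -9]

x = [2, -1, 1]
No

Ax = [0, 3, -4] ≠ b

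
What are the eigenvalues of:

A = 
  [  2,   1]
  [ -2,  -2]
tr(A) = 0, det(A) = -2
Characteristic polynomial: λ² - tr(A)λ + det(A) = λ² - 2
λ² - 2 = 0  ⇒  λ = (0 ± √((0)² - 4·(-2)))/2 = (0 ± √(8))/2
  = √2,  -√2

λ = √2, -√2  (≈ 1.414, -1.414)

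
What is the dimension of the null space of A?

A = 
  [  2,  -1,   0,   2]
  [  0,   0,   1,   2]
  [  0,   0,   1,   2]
nullity(A) = 2

Row reduce:
R3 → R3 - (1)·R2
REF = 
  [  2,  -1,   0,   2]
  [  0,   0,   1,   2]
  [  0,   0,   0,   0]
Pivot columns: 1, 3 → 2 pivots.
rank(A) = 2, so nullity(A) = 4 - 2 = 2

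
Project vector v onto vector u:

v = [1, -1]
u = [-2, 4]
v·u = (1)(-2) + (-1)(4) = -6
u·u = (-2)² + (4)² = 20
proj_u(v) = (v·u / u·u) × u = (-6/20) × u = (-3/10) × u

proj_u(v) = [3/5, -6/5]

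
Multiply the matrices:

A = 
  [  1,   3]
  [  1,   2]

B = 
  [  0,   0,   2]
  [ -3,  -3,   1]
A is 2×2 and B is 2×3, so AB is 2×3. Each entry is (row of A)·(column of B):
AB[1,1] = (1)(0) + (3)(-3) = -9
AB[1,2] = (1)(0) + (3)(-3) = -9
AB[1,3] = (1)(2) + (3)(1) = 5
AB[2,1] = (1)(0) + (2)(-3) = -6
AB[2,2] = (1)(0) + (2)(-3) = -6
AB[2,3] = (1)(2) + (2)(1) = 4

AB = 
  [ -9,  -9,   5]
  [ -6,  -6,   4]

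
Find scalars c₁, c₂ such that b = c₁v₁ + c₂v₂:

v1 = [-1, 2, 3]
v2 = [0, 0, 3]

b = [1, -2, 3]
c1 = -1, c2 = 2

b = -1·v1 + 2·v2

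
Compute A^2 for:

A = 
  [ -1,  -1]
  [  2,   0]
A² = A·A:
A²[1,1] = (-1)(-1) + (-1)(2) = -1
A²[1,2] = (-1)(-1) + (-1)(0) = 1
A²[2,1] = (2)(-1) + (0)(2) = -2
A²[2,2] = (2)(-1) + (0)(0) = -2
A² = 
  [ -1,   1]
  [ -2,  -2]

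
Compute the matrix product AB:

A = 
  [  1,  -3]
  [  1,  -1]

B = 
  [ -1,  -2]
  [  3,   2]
AB = 
  [-10,  -8]
  [ -4,  -4]

A is 2×2 and B is 2×2, so AB is 2×2. Each entry is (row of A)·(column of B):
AB[1,1] = (1)(-1) + (-3)(3) = -10
AB[1,2] = (1)(-2) + (-3)(2) = -8
AB[2,1] = (1)(-1) + (-1)(3) = -4
AB[2,2] = (1)(-2) + (-1)(2) = -4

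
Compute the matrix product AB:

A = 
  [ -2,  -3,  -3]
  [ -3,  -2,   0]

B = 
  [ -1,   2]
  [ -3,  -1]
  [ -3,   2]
AB = 
  [ 20,  -7]
  [  9,  -4]

A is 2×3 and B is 3×2, so AB is 2×2. Each entry is (row of A)·(column of B):
AB[1,1] = (-2)(-1) + (-3)(-3) + (-3)(-3) = 20
AB[1,2] = (-2)(2) + (-3)(-1) + (-3)(2) = -7
AB[2,1] = (-3)(-1) + (-2)(-3) + (0)(-3) = 9
AB[2,2] = (-3)(2) + (-2)(-1) + (0)(2) = -4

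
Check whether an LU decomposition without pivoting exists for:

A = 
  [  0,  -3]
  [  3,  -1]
No.
A[1,1] = 0 but A[2,1] = 3 ≠ 0. Any LU with L unit lower triangular has (LU)[1,1] = U[1,1] and (LU)[2,1] = L[2,1]·U[1,1]; matching A forces U[1,1] = 0, which then forces (LU)[2,1] = 0 ≠ 3. A row swap (pivoting) is required.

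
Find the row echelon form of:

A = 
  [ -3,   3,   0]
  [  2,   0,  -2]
Row operations:
R2 → R2 + (2/3)·R1

Resulting echelon form:
REF = 
  [ -3,   3,   0]
  [  0,   2,  -2]

Rank = 2 (number of non-zero pivot rows).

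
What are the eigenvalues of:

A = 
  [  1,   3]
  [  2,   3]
tr(A) = 4, det(A) = -3
Characteristic polynomial: λ² - tr(A)λ + det(A) = λ² - 4λ - 3
λ² - 4λ - 3 = 0  ⇒  λ = (4 ± √((-4)² - 4·(-3)))/2 = (4 ± √(28))/2
  = 2 + √7,  2 - √7

λ = 2 + √7, 2 - √7  (≈ 4.646, -0.6458)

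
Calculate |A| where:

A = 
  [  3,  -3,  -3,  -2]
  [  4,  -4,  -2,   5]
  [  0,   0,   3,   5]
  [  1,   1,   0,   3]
-78

Cofactor expansion along row 1: det(A) = a₁₁M₁₁ - a₁₂M₁₂ + a₁₃M₁₃ - a₁₄M₁₄

M₁₁ = det[[-4, -2, 5]; [0, 3, 5]; [1, 0, 3]]
  = (-4)·((3)(3) - (5)(0)) - (-2)·((0)(3) - (5)(1)) + (5)·((0)(0) - (3)(1))
  = (-4)(9) - (-2)(-5) + (5)(-3)
  = -61
M₁₂ = det[[4, -2, 5]; [0, 3, 5]; [1, 0, 3]]
  = (4)·((3)(3) - (5)(0)) - (-2)·((0)(3) - (5)(1)) + (5)·((0)(0) - (3)(1))
  = (4)(9) - (-2)(-5) + (5)(-3)
  = 11
M₁₃ = det[[4, -4, 5]; [0, 0, 5]; [1, 1, 3]]
  = (4)·((0)(3) - (5)(1)) - (-4)·((0)(3) - (5)(1)) + (5)·((0)(1) - (0)(1))
  = (4)(-5) - (-4)(-5) + (5)(0)
  = -40
M₁₄ = det[[4, -4, -2]; [0, 0, 3]; [1, 1, 0]]
  = (4)·((0)(0) - (3)(1)) - (-4)·((0)(0) - (3)(1)) + (-2)·((0)(1) - (0)(1))
  = (4)(-3) - (-4)(-3) + (-2)(0)
  = -24

det(A) = (3)(-61) - (-3)(11) + (-3)(-40) - (-2)(-24) = -78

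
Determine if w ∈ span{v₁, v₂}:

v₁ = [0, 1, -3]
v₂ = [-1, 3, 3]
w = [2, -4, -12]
Yes

Form the augmented matrix and row-reduce:
[v₁|v₂|w] = 
  [  0,  -1,   2]
  [  1,   3,  -4]
  [ -3,   3, -12]
Swap R1 ↔ R2
R3 → R3 + (3)·R1
R3 → R3 + (12)·R2
REF = 
  [  1,   3,  -4]
  [  0,  -1,   2]
  [  0,   0,   0]

No row of the form [0 0 | nonzero], so the system is consistent. Back-substitution gives c₁ = 2, c₂ = -2: w = (2)·v₁ + (-2)·v₂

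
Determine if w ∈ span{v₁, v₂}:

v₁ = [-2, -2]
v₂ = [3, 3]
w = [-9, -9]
Yes

Form the augmented matrix and row-reduce:
[v₁|v₂|w] = 
  [ -2,   3,  -9]
  [ -2,   3,  -9]
R2 → R2 - (1)·R1
REF = 
  [ -2,   3,  -9]
  [  0,   0,   0]

No row of the form [0 0 | nonzero], so the system is consistent. Back-substitution gives c₁ = 9/2, c₂ = 0: w = (9/2)·v₁ + (0)·v₂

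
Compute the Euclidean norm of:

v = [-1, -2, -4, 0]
4.583

||v||₂ = √((-1)² + (-2)² + (-4)² + (0)²) = √21 = 4.583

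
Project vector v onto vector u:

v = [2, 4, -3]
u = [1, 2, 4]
v·u = (2)(1) + (4)(2) + (-3)(4) = -2
u·u = (1)² + (2)² + (4)² = 21
proj_u(v) = (v·u / u·u) × u = (-2/21) × u

proj_u(v) = [-2/21, -4/21, -8/21]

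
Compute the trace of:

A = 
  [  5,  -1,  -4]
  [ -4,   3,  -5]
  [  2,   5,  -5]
3

tr(A) = 5 + 3 + -5 = 3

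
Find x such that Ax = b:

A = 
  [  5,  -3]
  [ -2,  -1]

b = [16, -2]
x = [2, -2]

Row reduce the augmented matrix [A|b]:
R2 → R2 + (2/5)·R1
REF = 
  [    5,    -3,    16]
  [    0, -11/5,  22/5]

Back-substitution:
x₂ = (22/5) / (-11/5) = -2
x₁ = (16 - (-3)(-2)) / 5 = 2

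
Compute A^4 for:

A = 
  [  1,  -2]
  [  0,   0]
A^4 = 
  [  1,  -2]
  [  0,   0]

A² = A·A:
A²[1,1] = (1)(1) + (-2)(0) = 1
A²[1,2] = (1)(-2) + (-2)(0) = -2
A²[2,1] = (0)(1) + (0)(0) = 0
A²[2,2] = (0)(-2) + (0)(0) = 0
A² = 
  [  1,  -2]
  [  0,   0]

A^3 = A^2·A:
A^3[1,1] = (1)(1) + (-2)(0) = 1
A^3[1,2] = (1)(-2) + (-2)(0) = -2
A^3[2,1] = (0)(1) + (0)(0) = 0
A^3[2,2] = (0)(-2) + (0)(0) = 0
A^3 = 
  [  1,  -2]
  [  0,   0]

A^4 = A^3·A:
A^4[1,1] = (1)(1) + (-2)(0) = 1
A^4[1,2] = (1)(-2) + (-2)(0) = -2
A^4[2,1] = (0)(1) + (0)(0) = 0
A^4[2,2] = (0)(-2) + (0)(0) = 0
A^4 = 
  [  1,  -2]
  [  0,   0]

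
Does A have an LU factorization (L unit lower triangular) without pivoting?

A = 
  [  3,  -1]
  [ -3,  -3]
Yes.
A[1,1] = 3 ≠ 0, so Gaussian elimination proceeds without a row swap: multiplier ℓ₂₁ = (-3)/(3) = -1, and U[2,2] = -3 - (-1)(-1) = -4.
L = 
  [  1,   0]
  [ -1,   1]
U = 
  [  3,  -1]
  [  0,  -4]
Check row 2 of LU: [(-1)(3), (-1)(-1) + (-4)] = [-3, -3] = row 2 of A ✓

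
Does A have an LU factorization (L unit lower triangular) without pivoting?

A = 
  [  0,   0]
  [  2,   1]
No.
A[1,1] = 0 but A[2,1] = 2 ≠ 0. Any LU with L unit lower triangular has (LU)[1,1] = U[1,1] and (LU)[2,1] = L[2,1]·U[1,1]; matching A forces U[1,1] = 0, which then forces (LU)[2,1] = 0 ≠ 2. A row swap (pivoting) is required.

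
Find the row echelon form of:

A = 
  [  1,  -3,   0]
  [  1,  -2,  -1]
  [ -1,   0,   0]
Row operations:
R2 → R2 - (1)·R1
R3 → R3 + (1)·R1
R3 → R3 + (3)·R2

Resulting echelon form:
REF = 
  [  1,  -3,   0]
  [  0,   1,  -1]
  [  0,   0,  -3]

Rank = 3 (number of non-zero pivot rows).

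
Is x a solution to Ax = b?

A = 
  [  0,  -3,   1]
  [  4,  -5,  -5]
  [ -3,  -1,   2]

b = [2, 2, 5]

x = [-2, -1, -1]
Yes

Ax = [2, 2, 5] = b ✓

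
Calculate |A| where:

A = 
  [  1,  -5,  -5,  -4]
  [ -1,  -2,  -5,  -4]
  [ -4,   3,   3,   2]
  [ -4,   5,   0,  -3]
Cofactor expansion along row 1: det(A) = a₁₁M₁₁ - a₁₂M₁₂ + a₁₃M₁₃ - a₁₄M₁₄

M₁₁ = det[[-2, -5, -4]; [3, 3, 2]; [5, 0, -3]]
  = (-2)·((3)(-3) - (2)(0)) - (-5)·((3)(-3) - (2)(5)) + (-4)·((3)(0) - (3)(5))
  = (-2)(-9) - (-5)(-19) + (-4)(-15)
  = -17
M₁₂ = det[[-1, -5, -4]; [-4, 3, 2]; [-4, 0, -3]]
  = (-1)·((3)(-3) - (2)(0)) - (-5)·((-4)(-3) - (2)(-4)) + (-4)·((-4)(0) - (3)(-4))
  = (-1)(-9) - (-5)(20) + (-4)(12)
  = 61
M₁₃ = det[[-1, -2, -4]; [-4, 3, 2]; [-4, 5, -3]]
  = (-1)·((3)(-3) - (2)(5)) - (-2)·((-4)(-3) - (2)(-4)) + (-4)·((-4)(5) - (3)(-4))
  = (-1)(-19) - (-2)(20) + (-4)(-8)
  = 91
M₁₄ = det[[-1, -2, -5]; [-4, 3, 3]; [-4, 5, 0]]
  = (-1)·((3)(0) - (3)(5)) - (-2)·((-4)(0) - (3)(-4)) + (-5)·((-4)(5) - (3)(-4))
  = (-1)(-15) - (-2)(12) + (-5)(-8)
  = 79

det(A) = (1)(-17) - (-5)(61) + (-5)(91) - (-4)(79) = 149

det(A) = 149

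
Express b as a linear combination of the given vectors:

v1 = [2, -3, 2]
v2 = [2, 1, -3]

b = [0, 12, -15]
c1 = -3, c2 = 3

b = -3·v1 + 3·v2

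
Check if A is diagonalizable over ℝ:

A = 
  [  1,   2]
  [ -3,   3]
No

tr(A) = 4, det(A) = 9
Characteristic polynomial: λ² - tr(A)λ + det(A) = λ² - 4λ + 9
λ² - 4λ + 9 = 0  ⇒  λ = (4 ± √((-4)² - 4·(9)))/2 = (4 ± √(-20))/2
  = 2 + i√5,  2 - i√5
Eigenvalues: 2 + i√5, 2 - i√5  (≈ 2 + 2.236i, 2 - 2.236i)
Has complex eigenvalues (not diagonalizable over ℝ).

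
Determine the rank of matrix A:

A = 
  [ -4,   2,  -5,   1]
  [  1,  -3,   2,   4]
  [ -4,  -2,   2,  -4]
rank(A) = 3

Row reduce:
R2 → R2 + (1/4)·R1
R3 → R3 - (1)·R1
R3 → R3 - (8/5)·R2
REF = 
  [   -4,     2,    -5,     1]
  [    0,  -5/2,   3/4,  17/4]
  [    0,     0,  29/5, -59/5]
Pivot columns: 1, 2, 3 → 3 pivots.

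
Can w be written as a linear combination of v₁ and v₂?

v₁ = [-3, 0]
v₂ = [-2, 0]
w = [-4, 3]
No

Form the augmented matrix and row-reduce:
[v₁|v₂|w] = 
  [ -3,  -2,  -4]
  [  0,   0,   3]
(already in echelon form — no row operations needed)

Row 2 reads [0 0 | 3], i.e. 0 = 3, so the system is inconsistent and w ∉ span{v₁, v₂}.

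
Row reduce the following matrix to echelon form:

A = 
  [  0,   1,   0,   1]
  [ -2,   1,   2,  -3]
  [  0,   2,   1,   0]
Row operations:
Swap R1 ↔ R2
R3 → R3 - (2)·R2

Resulting echelon form:
REF = 
  [ -2,   1,   2,  -3]
  [  0,   1,   0,   1]
  [  0,   0,   1,  -2]

Rank = 3 (number of non-zero pivot rows).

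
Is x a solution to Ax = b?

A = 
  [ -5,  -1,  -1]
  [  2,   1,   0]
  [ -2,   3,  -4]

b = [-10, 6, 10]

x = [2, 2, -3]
No

Ax = [-9, 6, 14] ≠ b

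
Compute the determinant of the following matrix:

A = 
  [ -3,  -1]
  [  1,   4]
-11

For a 2×2 matrix, det = ad - bc = (-3)(4) - (-1)(1) = -11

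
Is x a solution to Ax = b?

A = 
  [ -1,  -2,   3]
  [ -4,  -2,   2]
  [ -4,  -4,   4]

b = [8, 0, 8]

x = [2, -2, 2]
Yes

Ax = [8, 0, 8] = b ✓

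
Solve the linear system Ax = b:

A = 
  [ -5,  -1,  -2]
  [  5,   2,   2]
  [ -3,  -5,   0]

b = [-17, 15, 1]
x = [3, -2, 2]

Row reduce the augmented matrix [A|b]:
R2 → R2 + (1)·R1
R3 → R3 - (3/5)·R1
R3 → R3 + (22/5)·R2
REF = 
  [  -5,   -1,   -2,  -17]
  [   0,    1,    0,   -2]
  [   0,    0,  6/5, 12/5]

Back-substitution:
x₃ = (12/5) / (6/5) = 2
x₂ = (-2 - (0)(2)) / 1 = -2
x₁ = (-17 - (-1)(-2) - (-2)(2)) / (-5) = 3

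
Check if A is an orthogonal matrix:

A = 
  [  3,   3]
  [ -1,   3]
No

AᵀA = 
  [ 10,   6]
  [  6,  18]
≠ I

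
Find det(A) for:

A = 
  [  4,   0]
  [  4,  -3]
-12

For a 2×2 matrix, det = ad - bc = (4)(-3) - (0)(4) = -12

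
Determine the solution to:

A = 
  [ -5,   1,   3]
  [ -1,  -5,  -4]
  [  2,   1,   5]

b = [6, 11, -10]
Row reduce the augmented matrix [A|b]:
R2 → R2 - (1/5)·R1
R3 → R3 + (2/5)·R1
R3 → R3 + (7/26)·R2
REF = 
  [     -5,       1,       3,       6]
  [      0,   -26/5,   -23/5,    49/5]
  [      0,       0,  129/26, -129/26]

Back-substitution:
x₃ = (-129/26) / (129/26) = -1
x₂ = (49/5 - (-23/5)(-1)) / (-26/5) = -1
x₁ = (6 - (1)(-1) - (3)(-1)) / (-5) = -2

x = [-2, -1, -1]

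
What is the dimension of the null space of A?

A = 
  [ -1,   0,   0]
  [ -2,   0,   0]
nullity(A) = 2

Row reduce:
R2 → R2 - (2)·R1
REF = 
  [ -1,   0,   0]
  [  0,   0,   0]
Pivot columns: 1 → 1 pivot.
rank(A) = 1, so nullity(A) = 3 - 1 = 2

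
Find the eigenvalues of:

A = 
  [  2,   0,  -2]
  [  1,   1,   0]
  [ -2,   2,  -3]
λ = 2, -1 + 2√2, -1 - 2√2  (≈ 2, 1.828, -3.828)

Characteristic polynomial: det(λI - A) = λ³ - 11λ + 14
Testing integer divisors of the constant term: p(2) = 0, so (λ - 2) is a factor:
p(λ) = (λ - 2)(λ² + 2λ - 7)
λ² + 2λ - 7 = 0  ⇒  λ = (-2 ± √((2)² - 4·(-7)))/2 = (-2 ± √(32))/2
  = -1 + 2√2,  -1 - 2√2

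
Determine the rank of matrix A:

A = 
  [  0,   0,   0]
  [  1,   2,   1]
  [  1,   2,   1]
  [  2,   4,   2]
rank(A) = 1

Row reduce:
Swap R1 ↔ R2
R3 → R3 - (1)·R1
R4 → R4 - (2)·R1
REF = 
  [  1,   2,   1]
  [  0,   0,   0]
  [  0,   0,   0]
  [  0,   0,   0]
Pivot columns: 1 → 1 pivot.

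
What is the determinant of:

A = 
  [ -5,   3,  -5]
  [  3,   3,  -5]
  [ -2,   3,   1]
Cofactor expansion along row 1:
det(A) = (-5)·((3)(1) - (-5)(3)) - (3)·((3)(1) - (-5)(-2)) + (-5)·((3)(3) - (3)(-2))
  = (-5)(18) - (3)(-7) + (-5)(15)
  = -144

det(A) = -144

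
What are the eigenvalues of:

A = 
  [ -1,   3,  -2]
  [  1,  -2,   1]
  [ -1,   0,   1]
Characteristic polynomial: det(λI - A) = λ³ + 2λ² - 6λ
The constant term is 0, so λ = 0 is a root: p(λ) = λ(λ² + 2λ - 6)
λ² + 2λ - 6 = 0  ⇒  λ = (-2 ± √((2)² - 4·(-6)))/2 = (-2 ± √(28))/2
  = -1 + √7,  -1 - √7

λ = 0, -1 + √7, -1 - √7  (≈ 0, 1.646, -3.646)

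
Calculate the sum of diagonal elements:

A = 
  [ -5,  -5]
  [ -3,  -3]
-8

tr(A) = -5 + -3 = -8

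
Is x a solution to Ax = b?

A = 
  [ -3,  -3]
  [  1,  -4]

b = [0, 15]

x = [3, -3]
Yes

Ax = [0, 15] = b ✓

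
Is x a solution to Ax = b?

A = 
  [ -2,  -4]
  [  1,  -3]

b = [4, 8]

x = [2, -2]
Yes

Ax = [4, 8] = b ✓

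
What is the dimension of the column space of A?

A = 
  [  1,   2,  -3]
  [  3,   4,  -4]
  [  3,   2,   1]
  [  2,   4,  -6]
Row reduce:
R2 → R2 - (3)·R1
R3 → R3 - (3)·R1
R4 → R4 - (2)·R1
R3 → R3 - (2)·R2
REF = 
  [  1,   2,  -3]
  [  0,  -2,   5]
  [  0,   0,   0]
  [  0,   0,   0]
Pivot columns: 1, 2 → 2 pivots.
dim(Col(A)) = number of pivot columns = 2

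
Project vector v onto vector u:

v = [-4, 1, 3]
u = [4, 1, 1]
v·u = (-4)(4) + (1)(1) + (3)(1) = -12
u·u = (4)² + (1)² + (1)² = 18
proj_u(v) = (v·u / u·u) × u = (-12/18) × u = (-2/3) × u

proj_u(v) = [-8/3, -2/3, -2/3]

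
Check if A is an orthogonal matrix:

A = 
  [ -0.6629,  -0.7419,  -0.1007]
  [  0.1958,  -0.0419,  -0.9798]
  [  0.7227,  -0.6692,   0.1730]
Yes

AᵀA = 
  [  1.0001,   0,  -0.0001]
  [  0,   1,   0]
  [ -0.0001,   0,   1.0001]
≈ I (equal to I up to the 4-dp rounding of the entries)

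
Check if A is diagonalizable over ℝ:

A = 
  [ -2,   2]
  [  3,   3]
Yes

tr(A) = 1, det(A) = -12
Characteristic polynomial: λ² - tr(A)λ + det(A) = λ² - λ - 12
λ² - λ - 12 = (λ + 3)(λ - 4)
Eigenvalues: 4, -3
λ=-3: alg. mult. = 1, geom. mult. = 2 - rank(A - (-3)I) = 2 - 1 = 1
λ=4: alg. mult. = 1, geom. mult. = 2 - rank(A - (4)I) = 2 - 1 = 1
Sum of geometric multiplicities equals n, so A has n independent eigenvectors.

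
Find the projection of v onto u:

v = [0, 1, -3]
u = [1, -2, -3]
v·u = (0)(1) + (1)(-2) + (-3)(-3) = 7
u·u = (1)² + (-2)² + (-3)² = 14
proj_u(v) = (v·u / u·u) × u = (7/14) × u = (1/2) × u

proj_u(v) = [1/2, -1, -3/2]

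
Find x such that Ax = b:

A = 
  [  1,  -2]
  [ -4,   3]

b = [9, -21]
Row reduce the augmented matrix [A|b]:
R2 → R2 + (4)·R1
REF = 
  [  1,  -2,   9]
  [  0,  -5,  15]

Back-substitution:
x₂ = 15 / (-5) = -3
x₁ = (9 - (-2)(-3)) / 1 = 3

x = [3, -3]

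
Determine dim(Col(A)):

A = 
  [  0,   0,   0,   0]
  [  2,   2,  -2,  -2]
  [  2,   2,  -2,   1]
Row reduce:
Swap R1 ↔ R2
R3 → R3 - (1)·R1
Swap R2 ↔ R3
REF = 
  [  2,   2,  -2,  -2]
  [  0,   0,   0,   3]
  [  0,   0,   0,   0]
Pivot columns: 1, 4 → 2 pivots.
dim(Col(A)) = number of pivot columns = 2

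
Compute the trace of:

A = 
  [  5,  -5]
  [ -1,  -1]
4

tr(A) = 5 + -1 = 4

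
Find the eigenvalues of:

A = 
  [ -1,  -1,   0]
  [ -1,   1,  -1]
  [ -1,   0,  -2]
Characteristic polynomial: det(λI - A) = λ³ + 2λ² - 2λ - 3
Testing integer divisors of the constant term: p(-1) = 0, so (λ + 1) is a factor:
p(λ) = (λ + 1)(λ² + λ - 3)
λ² + λ - 3 = 0  ⇒  λ = (-1 ± √((1)² - 4·(-3)))/2 = (-1 ± √(13))/2
  = (-1 + √13)/2,  (-1 - √13)/2

λ = -1, (-1 + √13)/2, (-1 - √13)/2  (≈ -1, 1.303, -2.303)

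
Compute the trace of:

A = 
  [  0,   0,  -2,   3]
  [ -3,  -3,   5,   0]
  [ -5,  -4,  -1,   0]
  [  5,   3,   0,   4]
0

tr(A) = 0 + -3 + -1 + 4 = 0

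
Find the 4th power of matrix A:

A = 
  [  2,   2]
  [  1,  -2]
A² = A·A:
A²[1,1] = (2)(2) + (2)(1) = 6
A²[1,2] = (2)(2) + (2)(-2) = 0
A²[2,1] = (1)(2) + (-2)(1) = 0
A²[2,2] = (1)(2) + (-2)(-2) = 6
A² = 
  [  6,   0]
  [  0,   6]

A^3 = A^2·A:
A^3[1,1] = (6)(2) + (0)(1) = 12
A^3[1,2] = (6)(2) + (0)(-2) = 12
A^3[2,1] = (0)(2) + (6)(1) = 6
A^3[2,2] = (0)(2) + (6)(-2) = -12
A^3 = 
  [ 12,  12]
  [  6, -12]

A^4 = A^3·A:
A^4[1,1] = (12)(2) + (12)(1) = 36
A^4[1,2] = (12)(2) + (12)(-2) = 0
A^4[2,1] = (6)(2) + (-12)(1) = 0
A^4[2,2] = (6)(2) + (-12)(-2) = 36
A^4 = 
  [ 36,   0]
  [  0,  36]

Therefore
A^4 = 
  [ 36,   0]
  [  0,  36]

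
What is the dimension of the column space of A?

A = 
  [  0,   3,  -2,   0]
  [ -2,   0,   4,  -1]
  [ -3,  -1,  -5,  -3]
Row reduce:
Swap R1 ↔ R2
R3 → R3 - (3/2)·R1
R3 → R3 + (1/3)·R2
REF = 
  [   -2,     0,     4,    -1]
  [    0,     3,    -2,     0]
  [    0,     0, -35/3,  -3/2]
Pivot columns: 1, 2, 3 → 3 pivots.
dim(Col(A)) = number of pivot columns = 3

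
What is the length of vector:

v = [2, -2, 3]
4.123

||v||₂ = √((2)² + (-2)² + (3)²) = √17 = 4.123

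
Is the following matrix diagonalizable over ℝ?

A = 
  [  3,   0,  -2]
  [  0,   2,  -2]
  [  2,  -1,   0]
No

Characteristic polynomial: det(λI - A) = λ³ - 5λ² + 8λ - 2
By the rational root theorem any rational root is an integer dividing 2; none of those is a root, so p(λ) has no rational roots and hence (being an irreducible cubic) no repeated roots.
Discriminant of the cubic: Δ = -116
Δ < 0 ⇒ one real eigenvalue and a complex-conjugate pair: λ ≈ 2.348 + 1.029i, 2.348 - 1.029i, 0.3044
Has complex eigenvalues (not diagonalizable over ℝ).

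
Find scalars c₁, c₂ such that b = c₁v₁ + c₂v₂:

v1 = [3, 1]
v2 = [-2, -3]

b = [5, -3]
c1 = 3, c2 = 2

b = 3·v1 + 2·v2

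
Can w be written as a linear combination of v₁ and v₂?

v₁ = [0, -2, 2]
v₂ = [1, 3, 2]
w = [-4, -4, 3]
No

Form the augmented matrix and row-reduce:
[v₁|v₂|w] = 
  [  0,   1,  -4]
  [ -2,   3,  -4]
  [  2,   2,   3]
Swap R1 ↔ R2
R3 → R3 + (1)·R1
R3 → R3 - (5)·R2
REF = 
  [ -2,   3,  -4]
  [  0,   1,  -4]
  [  0,   0,  19]

Row 3 reads [0 0 | 19], i.e. 0 = 19, so the system is inconsistent and w ∉ span{v₁, v₂}.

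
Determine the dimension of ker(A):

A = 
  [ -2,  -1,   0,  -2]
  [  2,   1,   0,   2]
nullity(A) = 3

Row reduce:
R2 → R2 + (1)·R1
REF = 
  [ -2,  -1,   0,  -2]
  [  0,   0,   0,   0]
Pivot columns: 1 → 1 pivot.
rank(A) = 1, so nullity(A) = 4 - 1 = 3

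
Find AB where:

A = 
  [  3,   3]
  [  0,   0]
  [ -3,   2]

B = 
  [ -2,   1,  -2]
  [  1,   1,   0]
A is 3×2 and B is 2×3, so AB is 3×3. Each entry is (row of A)·(column of B):
AB[1,1] = (3)(-2) + (3)(1) = -3
AB[1,2] = (3)(1) + (3)(1) = 6
AB[1,3] = (3)(-2) + (3)(0) = -6
AB[2,1] = (0)(-2) + (0)(1) = 0
AB[2,2] = (0)(1) + (0)(1) = 0
AB[2,3] = (0)(-2) + (0)(0) = 0
AB[3,1] = (-3)(-2) + (2)(1) = 8
AB[3,2] = (-3)(1) + (2)(1) = -1
AB[3,3] = (-3)(-2) + (2)(0) = 6

AB = 
  [ -3,   6,  -6]
  [  0,   0,   0]
  [  8,  -1,   6]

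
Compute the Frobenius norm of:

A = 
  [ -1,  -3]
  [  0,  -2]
||A||_F = 3.742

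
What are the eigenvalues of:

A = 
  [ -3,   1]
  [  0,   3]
λ = 3, -3

tr(A) = 0, det(A) = -9
Characteristic polynomial: λ² - tr(A)λ + det(A) = λ² - 9
λ² - 9 = (λ + 3)(λ - 3)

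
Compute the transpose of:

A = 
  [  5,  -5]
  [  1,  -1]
Aᵀ = 
  [  5,   1]
  [ -5,  -1]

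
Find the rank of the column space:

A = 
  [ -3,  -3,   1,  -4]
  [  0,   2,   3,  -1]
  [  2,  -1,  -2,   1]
dim(Col(A)) = 3

Row reduce:
R3 → R3 + (2/3)·R1
R3 → R3 + (3/2)·R2
REF = 
  [   -3,    -3,     1,    -4]
  [    0,     2,     3,    -1]
  [    0,     0,  19/6, -19/6]
Pivot columns: 1, 2, 3 → 3 pivots.
dim(Col(A)) = number of pivot columns = 3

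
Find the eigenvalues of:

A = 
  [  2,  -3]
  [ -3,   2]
λ = 5, -1

tr(A) = 4, det(A) = -5
Characteristic polynomial: λ² - tr(A)λ + det(A) = λ² - 4λ - 5
λ² - 4λ - 5 = (λ + 1)(λ - 5)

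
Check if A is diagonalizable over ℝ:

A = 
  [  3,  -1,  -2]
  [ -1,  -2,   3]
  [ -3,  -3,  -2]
No

Characteristic polynomial: det(λI - A) = λ³ + λ² - 6λ - 56
Testing integer divisors of the constant term: p(4) = 0, so (λ - 4) is a factor:
p(λ) = (λ - 4)(λ² + 5λ + 14)
λ² + 5λ + 14 = 0  ⇒  λ = (-5 ± √((5)² - 4·(14)))/2 = (-5 ± √(-31))/2
  = (-5 + i√31)/2,  (-5 - i√31)/2
Eigenvalues: 4, (-5 + i√31)/2, (-5 - i√31)/2  (≈ 4, -2.5 + 2.784i, -2.5 - 2.784i)
Has complex eigenvalues (not diagonalizable over ℝ).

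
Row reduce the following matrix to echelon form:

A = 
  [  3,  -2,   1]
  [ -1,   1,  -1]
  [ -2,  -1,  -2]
Row operations:
R2 → R2 + (1/3)·R1
R3 → R3 + (2/3)·R1
R3 → R3 + (7)·R2

Resulting echelon form:
REF = 
  [   3,   -2,    1]
  [   0,  1/3, -2/3]
  [   0,    0,   -6]

Rank = 3 (number of non-zero pivot rows).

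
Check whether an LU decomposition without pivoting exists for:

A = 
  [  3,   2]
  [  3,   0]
Yes.
A[1,1] = 3 ≠ 0, so Gaussian elimination proceeds without a row swap: multiplier ℓ₂₁ = (3)/(3) = 1, and U[2,2] = 0 - (1)(2) = -2.
L = 
  [  1,   0]
  [  1,   1]
U = 
  [  3,   2]
  [  0,  -2]
Check row 2 of LU: [(1)(3), (1)(2) + (-2)] = [3, 0] = row 2 of A ✓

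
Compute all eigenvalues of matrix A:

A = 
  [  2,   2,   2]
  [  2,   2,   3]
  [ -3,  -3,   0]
λ = 0, 2 + i√11, 2 - i√11  (≈ 0, 2 + 3.317i, 2 - 3.317i)

Characteristic polynomial: det(λI - A) = λ³ - 4λ² + 15λ
The constant term is 0, so λ = 0 is a root: p(λ) = λ(λ² - 4λ + 15)
λ² - 4λ + 15 = 0  ⇒  λ = (4 ± √((-4)² - 4·(15)))/2 = (4 ± √(-44))/2
  = 2 + i√11,  2 - i√11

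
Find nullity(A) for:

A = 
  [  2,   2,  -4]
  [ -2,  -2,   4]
nullity(A) = 2

Row reduce:
R2 → R2 + (1)·R1
REF = 
  [  2,   2,  -4]
  [  0,   0,   0]
Pivot columns: 1 → 1 pivot.
rank(A) = 1, so nullity(A) = 3 - 1 = 2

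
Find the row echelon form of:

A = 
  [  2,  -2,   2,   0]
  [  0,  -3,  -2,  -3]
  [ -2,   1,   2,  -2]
Row operations:
R3 → R3 + (1)·R1
R3 → R3 - (1/3)·R2

Resulting echelon form:
REF = 
  [   2,   -2,    2,    0]
  [   0,   -3,   -2,   -3]
  [   0,    0, 14/3,   -1]

Rank = 3 (number of non-zero pivot rows).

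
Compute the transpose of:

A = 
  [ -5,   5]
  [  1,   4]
Aᵀ = 
  [ -5,   1]
  [  5,   4]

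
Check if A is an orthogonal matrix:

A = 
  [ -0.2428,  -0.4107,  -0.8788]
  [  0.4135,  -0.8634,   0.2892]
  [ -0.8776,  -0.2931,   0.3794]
Yes

AᵀA = 
  [  1.0001,  -0.0001,   0]
  [ -0.0001,   1,   0]
  [  0,   0,   0.9999]
≈ I (equal to I up to the 4-dp rounding of the entries)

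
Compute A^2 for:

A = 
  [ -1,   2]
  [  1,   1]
A² = A·A:
A²[1,1] = (-1)(-1) + (2)(1) = 3
A²[1,2] = (-1)(2) + (2)(1) = 0
A²[2,1] = (1)(-1) + (1)(1) = 0
A²[2,2] = (1)(2) + (1)(1) = 3
A² = 
  [  3,   0]
  [  0,   3]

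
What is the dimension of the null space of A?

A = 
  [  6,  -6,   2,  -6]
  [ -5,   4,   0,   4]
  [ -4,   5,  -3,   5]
nullity(A) = 2

Row reduce:
R2 → R2 + (5/6)·R1
R3 → R3 + (2/3)·R1
R3 → R3 + (1)·R2
REF = 
  [  6,  -6,   2,  -6]
  [  0,  -1, 5/3,  -1]
  [  0,   0,   0,   0]
Pivot columns: 1, 2 → 2 pivots.
rank(A) = 2, so nullity(A) = 4 - 2 = 2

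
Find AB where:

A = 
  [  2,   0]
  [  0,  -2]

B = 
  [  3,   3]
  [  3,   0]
AB = 
  [  6,   6]
  [ -6,   0]

A is 2×2 and B is 2×2, so AB is 2×2. Each entry is (row of A)·(column of B):
AB[1,1] = (2)(3) + (0)(3) = 6
AB[1,2] = (2)(3) + (0)(0) = 6
AB[2,1] = (0)(3) + (-2)(3) = -6
AB[2,2] = (0)(3) + (-2)(0) = 0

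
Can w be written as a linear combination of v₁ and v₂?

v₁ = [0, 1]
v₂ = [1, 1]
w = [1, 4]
Yes

Form the augmented matrix and row-reduce:
[v₁|v₂|w] = 
  [  0,   1,   1]
  [  1,   1,   4]
Swap R1 ↔ R2
REF = 
  [  1,   1,   4]
  [  0,   1,   1]

No row of the form [0 0 | nonzero], so the system is consistent. Back-substitution gives c₁ = 3, c₂ = 1: w = (3)·v₁ + (1)·v₂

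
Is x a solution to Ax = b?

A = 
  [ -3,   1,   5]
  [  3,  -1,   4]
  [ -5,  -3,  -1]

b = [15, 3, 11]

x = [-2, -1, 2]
Yes

Ax = [15, 3, 11] = b ✓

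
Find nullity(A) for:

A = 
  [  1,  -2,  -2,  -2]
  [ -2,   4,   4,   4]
nullity(A) = 3

Row reduce:
R2 → R2 + (2)·R1
REF = 
  [  1,  -2,  -2,  -2]
  [  0,   0,   0,   0]
Pivot columns: 1 → 1 pivot.
rank(A) = 1, so nullity(A) = 4 - 1 = 3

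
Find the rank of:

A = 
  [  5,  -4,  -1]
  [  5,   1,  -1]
Row reduce:
R2 → R2 - (1)·R1
REF = 
  [  5,  -4,  -1]
  [  0,   5,   0]
Pivot columns: 1, 2 → 2 pivots.

rank(A) = 2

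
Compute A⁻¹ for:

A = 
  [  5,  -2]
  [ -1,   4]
det(A) = (5)(4) - (-2)(-1) = 18
For a 2×2 matrix, A⁻¹ = (1/det(A)) · [[d, -b], [-c, a]]
    = (1/18) · [[4, 2], [1, 5]]

A⁻¹ = 
  [ 2/9,  1/9]
  [1/18, 5/18]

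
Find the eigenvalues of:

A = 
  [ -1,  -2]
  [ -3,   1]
λ = √7, -√7  (≈ 2.646, -2.646)

tr(A) = 0, det(A) = -7
Characteristic polynomial: λ² - tr(A)λ + det(A) = λ² - 7
λ² - 7 = 0  ⇒  λ = (0 ± √((0)² - 4·(-7)))/2 = (0 ± √(28))/2
  = √7,  -√7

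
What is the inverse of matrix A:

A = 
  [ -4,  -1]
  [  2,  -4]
det(A) = (-4)(-4) - (-1)(2) = 18
For a 2×2 matrix, A⁻¹ = (1/det(A)) · [[d, -b], [-c, a]]
    = (1/18) · [[-4, 1], [-2, -4]]

A⁻¹ = 
  [-2/9, 1/18]
  [-1/9, -2/9]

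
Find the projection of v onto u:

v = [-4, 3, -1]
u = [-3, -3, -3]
v·u = (-4)(-3) + (3)(-3) + (-1)(-3) = 6
u·u = (-3)² + (-3)² + (-3)² = 27
proj_u(v) = (v·u / u·u) × u = (6/27) × u = (2/9) × u

proj_u(v) = [-2/3, -2/3, -2/3]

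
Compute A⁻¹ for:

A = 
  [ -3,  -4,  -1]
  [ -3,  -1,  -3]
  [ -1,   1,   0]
det(A) = (-3)·((-1)(0) - (-3)(1)) - (-4)·((-3)(0) - (-3)(-1)) + (-1)·((-3)(1) - (-1)(-1))
  = (-3)(3) - (-4)(-3) + (-1)(-4)
  = -17
det(A) = -17 ≠ 0, so A is invertible.

Cofactors Cᵢⱼ = (-1)ⁱ⁺ʲ·Mᵢⱼ:
C = 
  [  3,   3,  -4]
  [ -1,  -1,   7]
  [ 11,  -6,  -9]

adj(A) = Cᵀ:
adj(A) = 
  [  3,  -1,  11]
  [  3,  -1,  -6]
  [ -4,   7,  -9]

A⁻¹ = (-1/17) · adj(A):
A⁻¹ = 
  [ -3/17,   1/17, -11/17]
  [ -3/17,   1/17,   6/17]
  [  4/17,  -7/17,   9/17]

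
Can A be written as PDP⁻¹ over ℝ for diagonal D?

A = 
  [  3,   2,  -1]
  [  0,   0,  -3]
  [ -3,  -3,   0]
Yes

Characteristic polynomial: det(λI - A) = λ³ - 3λ² - 12λ + 9
By the rational root theorem any rational root is an integer dividing 9; none of those is a root, so p(λ) has no rational roots and hence (being an irreducible cubic) no repeated roots.
Discriminant of the cubic: Δ = 12825
Δ > 0 ⇒ three distinct real eigenvalues: λ ≈ -2.694, 0.6641, 5.03
Three distinct real eigenvalues, so A has 3 independent eigenvectors.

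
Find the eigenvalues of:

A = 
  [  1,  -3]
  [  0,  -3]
λ = 1, -3

tr(A) = -2, det(A) = -3
Characteristic polynomial: λ² - tr(A)λ + det(A) = λ² + 2λ - 3
λ² + 2λ - 3 = (λ + 3)(λ - 1)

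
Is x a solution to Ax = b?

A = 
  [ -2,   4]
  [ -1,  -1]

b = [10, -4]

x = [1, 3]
Yes

Ax = [10, -4] = b ✓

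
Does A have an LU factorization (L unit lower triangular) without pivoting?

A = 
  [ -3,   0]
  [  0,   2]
Yes.
A[1,1] = -3 ≠ 0, so Gaussian elimination proceeds without a row swap: multiplier ℓ₂₁ = (0)/(-3) = 0, and U[2,2] = 2 - (0)(0) = 2.
L = 
  [  1,   0]
  [  0,   1]
U = 
  [ -3,   0]
  [  0,   2]
Check row 2 of LU: [(0)(-3), (0)(0) + 2] = [0, 2] = row 2 of A ✓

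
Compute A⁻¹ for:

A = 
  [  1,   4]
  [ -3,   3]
det(A) = (1)(3) - (4)(-3) = 15
For a 2×2 matrix, A⁻¹ = (1/det(A)) · [[d, -b], [-c, a]]
    = (1/15) · [[3, -4], [3, 1]]

A⁻¹ = 
  [  1/5, -4/15]
  [  1/5,  1/15]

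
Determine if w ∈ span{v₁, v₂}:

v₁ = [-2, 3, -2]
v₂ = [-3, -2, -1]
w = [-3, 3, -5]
No

Form the augmented matrix and row-reduce:
[v₁|v₂|w] = 
  [ -2,  -3,  -3]
  [  3,  -2,   3]
  [ -2,  -1,  -5]
R2 → R2 + (3/2)·R1
R3 → R3 - (1)·R1
R3 → R3 + (4/13)·R2
REF = 
  [    -2,     -3,     -3]
  [     0,  -13/2,   -3/2]
  [     0,      0, -32/13]

Row 3 reads [0 0 | -32/13], i.e. 0 = -32/13, so the system is inconsistent and w ∉ span{v₁, v₂}.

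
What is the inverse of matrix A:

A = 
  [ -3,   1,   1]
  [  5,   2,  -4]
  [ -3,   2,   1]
det(A) = (-3)·((2)(1) - (-4)(2)) - (1)·((5)(1) - (-4)(-3)) + (1)·((5)(2) - (2)(-3))
  = (-3)(10) - (1)(-7) + (1)(16)
  = -7
det(A) = -7 ≠ 0, so A is invertible.

Cofactors Cᵢⱼ = (-1)ⁱ⁺ʲ·Mᵢⱼ:
C = 
  [ 10,   7,  16]
  [  1,   0,   3]
  [ -6,  -7, -11]

adj(A) = Cᵀ:
adj(A) = 
  [ 10,   1,  -6]
  [  7,   0,  -7]
  [ 16,   3, -11]

A⁻¹ = (-1/7) · adj(A):
A⁻¹ = 
  [-10/7,  -1/7,   6/7]
  [   -1,     0,     1]
  [-16/7,  -3/7,  11/7]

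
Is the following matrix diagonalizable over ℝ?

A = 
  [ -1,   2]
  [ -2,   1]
No

tr(A) = 0, det(A) = 3
Characteristic polynomial: λ² - tr(A)λ + det(A) = λ² + 3
λ² + 3 = 0  ⇒  λ = (0 ± √((0)² - 4·(3)))/2 = (0 ± √(-12))/2
  = i√3,  -i√3
Eigenvalues: i√3, -i√3  (≈ 0 + 1.732i, 0 - 1.732i)
Has complex eigenvalues (not diagonalizable over ℝ).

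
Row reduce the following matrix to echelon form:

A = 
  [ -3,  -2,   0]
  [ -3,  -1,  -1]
Row operations:
R2 → R2 - (1)·R1

Resulting echelon form:
REF = 
  [ -3,  -2,   0]
  [  0,   1,  -1]

Rank = 2 (number of non-zero pivot rows).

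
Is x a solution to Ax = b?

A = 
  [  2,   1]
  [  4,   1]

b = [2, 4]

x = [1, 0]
Yes

Ax = [2, 4] = b ✓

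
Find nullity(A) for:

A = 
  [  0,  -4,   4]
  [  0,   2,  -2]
nullity(A) = 2

Row reduce:
R2 → R2 + (1/2)·R1
REF = 
  [  0,  -4,   4]
  [  0,   0,   0]
Pivot columns: 2 → 1 pivot.
rank(A) = 1, so nullity(A) = 3 - 1 = 2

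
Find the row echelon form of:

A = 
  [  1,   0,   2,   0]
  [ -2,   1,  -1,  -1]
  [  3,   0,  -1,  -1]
Row operations:
R2 → R2 + (2)·R1
R3 → R3 - (3)·R1

Resulting echelon form:
REF = 
  [  1,   0,   2,   0]
  [  0,   1,   3,  -1]
  [  0,   0,  -7,  -1]

Rank = 3 (number of non-zero pivot rows).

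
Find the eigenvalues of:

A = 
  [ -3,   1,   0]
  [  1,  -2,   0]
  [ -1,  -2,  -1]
λ = -1, (-5 + √5)/2, (-5 - √5)/2  (≈ -1, -1.382, -3.618)

Characteristic polynomial: det(λI - A) = λ³ + 6λ² + 10λ + 5
Testing integer divisors of the constant term: p(-1) = 0, so (λ + 1) is a factor:
p(λ) = (λ + 1)(λ² + 5λ + 5)
λ² + 5λ + 5 = 0  ⇒  λ = (-5 ± √((5)² - 4·(5)))/2 = (-5 ± √(5))/2
  = (-5 + √5)/2,  (-5 - √5)/2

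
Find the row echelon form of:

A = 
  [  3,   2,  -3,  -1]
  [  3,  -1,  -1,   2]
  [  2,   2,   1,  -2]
Row operations:
R2 → R2 - (1)·R1
R3 → R3 - (2/3)·R1
R3 → R3 + (2/9)·R2

Resulting echelon form:
REF = 
  [   3,    2,   -3,   -1]
  [   0,   -3,    2,    3]
  [   0,    0, 31/9, -2/3]

Rank = 3 (number of non-zero pivot rows).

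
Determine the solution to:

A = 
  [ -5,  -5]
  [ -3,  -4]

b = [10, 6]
Row reduce the augmented matrix [A|b]:
R2 → R2 - (3/5)·R1
REF = 
  [ -5,  -5,  10]
  [  0,  -1,   0]

Back-substitution:
x₂ = 0 / (-1) = 0
x₁ = (10 - (-5)(0)) / (-5) = -2

x = [-2, 0]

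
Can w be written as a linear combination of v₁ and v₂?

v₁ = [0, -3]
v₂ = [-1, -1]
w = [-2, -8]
Yes

Form the augmented matrix and row-reduce:
[v₁|v₂|w] = 
  [  0,  -1,  -2]
  [ -3,  -1,  -8]
Swap R1 ↔ R2
REF = 
  [ -3,  -1,  -8]
  [  0,  -1,  -2]

No row of the form [0 0 | nonzero], so the system is consistent. Back-substitution gives c₁ = 2, c₂ = 2: w = (2)·v₁ + (2)·v₂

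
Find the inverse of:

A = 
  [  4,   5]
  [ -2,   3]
det(A) = (4)(3) - (5)(-2) = 22
For a 2×2 matrix, A⁻¹ = (1/det(A)) · [[d, -b], [-c, a]]
    = (1/22) · [[3, -5], [2, 4]]

A⁻¹ = 
  [ 3/22, -5/22]
  [ 1/11,  2/11]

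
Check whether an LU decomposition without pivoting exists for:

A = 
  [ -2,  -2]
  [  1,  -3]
Yes.
A[1,1] = -2 ≠ 0, so Gaussian elimination proceeds without a row swap: multiplier ℓ₂₁ = (1)/(-2) = -1/2, and U[2,2] = -3 - (-1/2)(-2) = -4.
L = 
  [   1,    0]
  [-1/2,    1]
U = 
  [ -2,  -2]
  [  0,  -4]
Check row 2 of LU: [(-1/2)(-2), (-1/2)(-2) + (-4)] = [1, -3] = row 2 of A ✓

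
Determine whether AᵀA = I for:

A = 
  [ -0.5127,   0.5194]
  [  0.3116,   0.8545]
No

AᵀA = 
  [  0.3600,   0]
  [  0,   0.9999]
≠ I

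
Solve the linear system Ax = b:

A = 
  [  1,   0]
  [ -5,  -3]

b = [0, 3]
x = [0, -1]

Row reduce the augmented matrix [A|b]:
R2 → R2 + (5)·R1
REF = 
  [  1,   0,   0]
  [  0,  -3,   3]

Back-substitution:
x₂ = 3 / (-3) = -1
x₁ = (0 - (0)(-1)) / 1 = 0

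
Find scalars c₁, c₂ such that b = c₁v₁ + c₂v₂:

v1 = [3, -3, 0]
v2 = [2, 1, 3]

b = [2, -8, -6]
c1 = 2, c2 = -2

b = 2·v1 + -2·v2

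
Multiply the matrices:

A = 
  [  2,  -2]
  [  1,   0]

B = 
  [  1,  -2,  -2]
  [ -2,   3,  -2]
A is 2×2 and B is 2×3, so AB is 2×3. Each entry is (row of A)·(column of B):
AB[1,1] = (2)(1) + (-2)(-2) = 6
AB[1,2] = (2)(-2) + (-2)(3) = -10
AB[1,3] = (2)(-2) + (-2)(-2) = 0
AB[2,1] = (1)(1) + (0)(-2) = 1
AB[2,2] = (1)(-2) + (0)(3) = -2
AB[2,3] = (1)(-2) + (0)(-2) = -2

AB = 
  [  6, -10,   0]
  [  1,  -2,  -2]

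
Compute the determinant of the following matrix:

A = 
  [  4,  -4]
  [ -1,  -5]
For a 2×2 matrix, det = ad - bc = (4)(-5) - (-4)(-1) = -24

det(A) = -24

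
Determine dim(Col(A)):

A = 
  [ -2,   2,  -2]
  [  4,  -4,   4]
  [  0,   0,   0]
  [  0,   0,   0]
Row reduce:
R2 → R2 + (2)·R1
REF = 
  [ -2,   2,  -2]
  [  0,   0,   0]
  [  0,   0,   0]
  [  0,   0,   0]
Pivot columns: 1 → 1 pivot.
dim(Col(A)) = number of pivot columns = 1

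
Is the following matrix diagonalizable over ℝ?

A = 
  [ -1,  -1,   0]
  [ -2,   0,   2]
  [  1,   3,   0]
Yes

Characteristic polynomial: det(λI - A) = λ³ + λ² - 8λ - 4
By the rational root theorem any rational root is an integer dividing 4; none of those is a root, so p(λ) has no rational roots and hence (being an irreducible cubic) no repeated roots.
Discriminant of the cubic: Δ = 2272
Δ > 0 ⇒ three distinct real eigenvalues: λ ≈ -3.141, -0.4849, 2.626
Three distinct real eigenvalues, so A has 3 independent eigenvectors.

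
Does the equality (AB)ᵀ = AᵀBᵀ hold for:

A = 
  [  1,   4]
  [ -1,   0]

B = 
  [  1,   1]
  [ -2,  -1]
No

(AB)ᵀ = 
  [ -7,  -1]
  [ -3,  -1]

AᵀBᵀ = 
  [  0,  -1]
  [  4,  -8]

The two matrices differ, so (AB)ᵀ ≠ AᵀBᵀ in general. The correct identity is (AB)ᵀ = BᵀAᵀ.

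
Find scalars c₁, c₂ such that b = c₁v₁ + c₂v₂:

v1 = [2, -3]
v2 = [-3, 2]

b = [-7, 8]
c1 = -2, c2 = 1

b = -2·v1 + 1·v2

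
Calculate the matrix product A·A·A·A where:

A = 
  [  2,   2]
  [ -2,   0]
A^4 = 
  [-16, -16]
  [ 16,   0]

A² = A·A:
A²[1,1] = (2)(2) + (2)(-2) = 0
A²[1,2] = (2)(2) + (2)(0) = 4
A²[2,1] = (-2)(2) + (0)(-2) = -4
A²[2,2] = (-2)(2) + (0)(0) = -4
A² = 
  [  0,   4]
  [ -4,  -4]

A^3 = A^2·A:
A^3[1,1] = (0)(2) + (4)(-2) = -8
A^3[1,2] = (0)(2) + (4)(0) = 0
A^3[2,1] = (-4)(2) + (-4)(-2) = 0
A^3[2,2] = (-4)(2) + (-4)(0) = -8
A^3 = 
  [ -8,   0]
  [  0,  -8]

A^4 = A^3·A:
A^4[1,1] = (-8)(2) + (0)(-2) = -16
A^4[1,2] = (-8)(2) + (0)(0) = -16
A^4[2,1] = (0)(2) + (-8)(-2) = 16
A^4[2,2] = (0)(2) + (-8)(0) = 0
A^4 = 
  [-16, -16]
  [ 16,   0]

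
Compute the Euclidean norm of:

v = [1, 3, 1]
3.317

||v||₂ = √((1)² + (3)² + (1)²) = √11 = 3.317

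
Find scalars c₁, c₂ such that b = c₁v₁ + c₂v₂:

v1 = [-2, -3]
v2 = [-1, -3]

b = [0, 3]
c1 = 1, c2 = -2

b = 1·v1 + -2·v2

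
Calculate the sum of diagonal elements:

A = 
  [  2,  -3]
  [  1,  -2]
0

tr(A) = 2 + -2 = 0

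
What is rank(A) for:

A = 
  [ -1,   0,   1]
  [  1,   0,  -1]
Row reduce:
R2 → R2 + (1)·R1
REF = 
  [ -1,   0,   1]
  [  0,   0,   0]
Pivot columns: 1 → 1 pivot.

rank(A) = 1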